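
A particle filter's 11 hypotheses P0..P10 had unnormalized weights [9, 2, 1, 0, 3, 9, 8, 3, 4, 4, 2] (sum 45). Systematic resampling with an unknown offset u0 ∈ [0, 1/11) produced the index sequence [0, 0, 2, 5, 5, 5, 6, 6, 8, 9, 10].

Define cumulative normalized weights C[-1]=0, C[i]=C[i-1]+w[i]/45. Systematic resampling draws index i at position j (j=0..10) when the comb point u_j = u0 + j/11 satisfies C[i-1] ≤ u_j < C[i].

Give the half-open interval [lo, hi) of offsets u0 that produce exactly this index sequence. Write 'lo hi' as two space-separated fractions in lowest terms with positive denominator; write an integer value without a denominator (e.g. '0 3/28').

31/495 37/495

C = [1/5, 11/45, 4/15, 4/15, 1/3, 8/15, 32/45, 7/9, 13/15, 43/45, 1]
j=0 picked index 0: u0 ∈ [0, 1/5)
j=1 picked index 0: u0 ∈ [-1/11, 6/55)
j=2 picked index 2: u0 ∈ [31/495, 14/165)
j=3 picked index 5: u0 ∈ [2/33, 43/165)
j=4 picked index 5: u0 ∈ [-1/33, 28/165)
j=5 picked index 5: u0 ∈ [-4/33, 13/165)
j=6 picked index 6: u0 ∈ [-2/165, 82/495)
j=7 picked index 6: u0 ∈ [-17/165, 37/495)
j=8 picked index 8: u0 ∈ [5/99, 23/165)
j=9 picked index 9: u0 ∈ [8/165, 68/495)
j=10 picked index 10: u0 ∈ [23/495, 1/11)
intersection: [31/495, 37/495)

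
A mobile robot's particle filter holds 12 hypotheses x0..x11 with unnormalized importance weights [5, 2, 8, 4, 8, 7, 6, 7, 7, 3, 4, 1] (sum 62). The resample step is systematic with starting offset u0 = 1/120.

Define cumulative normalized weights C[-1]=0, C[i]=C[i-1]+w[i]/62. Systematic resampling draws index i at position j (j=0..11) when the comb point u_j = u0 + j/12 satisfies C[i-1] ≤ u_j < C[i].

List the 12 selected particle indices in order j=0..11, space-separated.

C = [5/62, 7/62, 15/62, 19/62, 27/62, 17/31, 20/31, 47/62, 27/31, 57/62, 61/62, 1]
j=0: u_0=1/120 ∈ [0, 5/62) → index 0
j=1: u_1=11/120 ∈ [5/62, 7/62) → index 1
j=2: u_2=7/40 ∈ [7/62, 15/62) → index 2
j=3: u_3=31/120 ∈ [15/62, 19/62) → index 3
j=4: u_4=41/120 ∈ [19/62, 27/62) → index 4
j=5: u_5=17/40 ∈ [19/62, 27/62) → index 4
j=6: u_6=61/120 ∈ [27/62, 17/31) → index 5
j=7: u_7=71/120 ∈ [17/31, 20/31) → index 6
j=8: u_8=27/40 ∈ [20/31, 47/62) → index 7
j=9: u_9=91/120 ∈ [47/62, 27/31) → index 8
j=10: u_10=101/120 ∈ [47/62, 27/31) → index 8
j=11: u_11=37/40 ∈ [57/62, 61/62) → index 10

0 1 2 3 4 4 5 6 7 8 8 10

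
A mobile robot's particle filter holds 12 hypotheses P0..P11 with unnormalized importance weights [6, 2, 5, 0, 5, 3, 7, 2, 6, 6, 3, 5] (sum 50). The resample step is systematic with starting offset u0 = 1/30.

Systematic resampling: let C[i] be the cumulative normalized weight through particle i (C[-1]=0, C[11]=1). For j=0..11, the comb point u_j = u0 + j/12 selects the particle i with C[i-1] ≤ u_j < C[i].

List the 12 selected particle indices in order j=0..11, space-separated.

0 0 2 4 5 6 6 8 8 9 10 11

C = [3/25, 4/25, 13/50, 13/50, 9/25, 21/50, 14/25, 3/5, 18/25, 21/25, 9/10, 1]
j=0: u_0=1/30 ∈ [0, 3/25) → index 0
j=1: u_1=7/60 ∈ [0, 3/25) → index 0
j=2: u_2=1/5 ∈ [4/25, 13/50) → index 2
j=3: u_3=17/60 ∈ [13/50, 9/25) → index 4
j=4: u_4=11/30 ∈ [9/25, 21/50) → index 5
j=5: u_5=9/20 ∈ [21/50, 14/25) → index 6
j=6: u_6=8/15 ∈ [21/50, 14/25) → index 6
j=7: u_7=37/60 ∈ [3/5, 18/25) → index 8
j=8: u_8=7/10 ∈ [3/5, 18/25) → index 8
j=9: u_9=47/60 ∈ [18/25, 21/25) → index 9
j=10: u_10=13/15 ∈ [21/25, 9/10) → index 10
j=11: u_11=19/20 ∈ [9/10, 1) → index 11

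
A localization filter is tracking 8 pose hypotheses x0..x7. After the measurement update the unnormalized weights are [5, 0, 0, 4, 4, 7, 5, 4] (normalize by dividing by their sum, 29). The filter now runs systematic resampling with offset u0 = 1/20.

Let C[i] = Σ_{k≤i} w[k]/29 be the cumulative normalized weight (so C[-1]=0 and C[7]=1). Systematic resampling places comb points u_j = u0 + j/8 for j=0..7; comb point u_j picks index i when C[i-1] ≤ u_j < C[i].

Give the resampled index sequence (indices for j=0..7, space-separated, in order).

C = [5/29, 5/29, 5/29, 9/29, 13/29, 20/29, 25/29, 1]
j=0: u_0=1/20 ∈ [0, 5/29) → index 0
j=1: u_1=7/40 ∈ [5/29, 9/29) → index 3
j=2: u_2=3/10 ∈ [5/29, 9/29) → index 3
j=3: u_3=17/40 ∈ [9/29, 13/29) → index 4
j=4: u_4=11/20 ∈ [13/29, 20/29) → index 5
j=5: u_5=27/40 ∈ [13/29, 20/29) → index 5
j=6: u_6=4/5 ∈ [20/29, 25/29) → index 6
j=7: u_7=37/40 ∈ [25/29, 1) → index 7

0 3 3 4 5 5 6 7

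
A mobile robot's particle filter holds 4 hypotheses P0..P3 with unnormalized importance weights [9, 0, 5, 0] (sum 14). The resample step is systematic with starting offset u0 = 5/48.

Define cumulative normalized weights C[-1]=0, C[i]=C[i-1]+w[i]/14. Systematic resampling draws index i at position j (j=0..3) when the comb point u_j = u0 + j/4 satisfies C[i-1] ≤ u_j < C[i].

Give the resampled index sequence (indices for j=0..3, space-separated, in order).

C = [9/14, 9/14, 1, 1]
j=0: u_0=5/48 ∈ [0, 9/14) → index 0
j=1: u_1=17/48 ∈ [0, 9/14) → index 0
j=2: u_2=29/48 ∈ [0, 9/14) → index 0
j=3: u_3=41/48 ∈ [9/14, 1) → index 2

0 0 0 2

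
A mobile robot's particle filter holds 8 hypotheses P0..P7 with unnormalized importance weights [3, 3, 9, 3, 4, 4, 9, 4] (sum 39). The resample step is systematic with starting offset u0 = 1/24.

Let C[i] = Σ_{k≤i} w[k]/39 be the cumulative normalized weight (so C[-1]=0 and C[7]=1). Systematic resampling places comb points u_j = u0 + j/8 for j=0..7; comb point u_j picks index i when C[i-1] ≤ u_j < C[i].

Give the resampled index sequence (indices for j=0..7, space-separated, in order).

0 2 2 3 4 6 6 7

C = [1/13, 2/13, 5/13, 6/13, 22/39, 2/3, 35/39, 1]
j=0: u_0=1/24 ∈ [0, 1/13) → index 0
j=1: u_1=1/6 ∈ [2/13, 5/13) → index 2
j=2: u_2=7/24 ∈ [2/13, 5/13) → index 2
j=3: u_3=5/12 ∈ [5/13, 6/13) → index 3
j=4: u_4=13/24 ∈ [6/13, 22/39) → index 4
j=5: u_5=2/3 ∈ [2/3, 35/39) → index 6
j=6: u_6=19/24 ∈ [2/3, 35/39) → index 6
j=7: u_7=11/12 ∈ [35/39, 1) → index 7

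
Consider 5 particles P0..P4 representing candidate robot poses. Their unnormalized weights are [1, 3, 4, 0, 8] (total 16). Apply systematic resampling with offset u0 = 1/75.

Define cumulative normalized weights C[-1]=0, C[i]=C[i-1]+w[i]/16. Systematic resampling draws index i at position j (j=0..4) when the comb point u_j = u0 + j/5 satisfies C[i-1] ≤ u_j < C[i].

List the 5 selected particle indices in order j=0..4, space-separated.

0 1 2 4 4

C = [1/16, 1/4, 1/2, 1/2, 1]
j=0: u_0=1/75 ∈ [0, 1/16) → index 0
j=1: u_1=16/75 ∈ [1/16, 1/4) → index 1
j=2: u_2=31/75 ∈ [1/4, 1/2) → index 2
j=3: u_3=46/75 ∈ [1/2, 1) → index 4
j=4: u_4=61/75 ∈ [1/2, 1) → index 4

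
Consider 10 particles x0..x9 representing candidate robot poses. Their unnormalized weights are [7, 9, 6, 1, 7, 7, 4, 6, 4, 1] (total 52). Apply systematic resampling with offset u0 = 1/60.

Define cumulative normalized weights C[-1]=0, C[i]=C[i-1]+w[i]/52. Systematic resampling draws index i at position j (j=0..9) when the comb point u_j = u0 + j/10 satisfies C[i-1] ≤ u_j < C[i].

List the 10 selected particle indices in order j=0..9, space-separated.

0 0 1 2 2 4 5 6 7 8

C = [7/52, 4/13, 11/26, 23/52, 15/26, 37/52, 41/52, 47/52, 51/52, 1]
j=0: u_0=1/60 ∈ [0, 7/52) → index 0
j=1: u_1=7/60 ∈ [0, 7/52) → index 0
j=2: u_2=13/60 ∈ [7/52, 4/13) → index 1
j=3: u_3=19/60 ∈ [4/13, 11/26) → index 2
j=4: u_4=5/12 ∈ [4/13, 11/26) → index 2
j=5: u_5=31/60 ∈ [23/52, 15/26) → index 4
j=6: u_6=37/60 ∈ [15/26, 37/52) → index 5
j=7: u_7=43/60 ∈ [37/52, 41/52) → index 6
j=8: u_8=49/60 ∈ [41/52, 47/52) → index 7
j=9: u_9=11/12 ∈ [47/52, 51/52) → index 8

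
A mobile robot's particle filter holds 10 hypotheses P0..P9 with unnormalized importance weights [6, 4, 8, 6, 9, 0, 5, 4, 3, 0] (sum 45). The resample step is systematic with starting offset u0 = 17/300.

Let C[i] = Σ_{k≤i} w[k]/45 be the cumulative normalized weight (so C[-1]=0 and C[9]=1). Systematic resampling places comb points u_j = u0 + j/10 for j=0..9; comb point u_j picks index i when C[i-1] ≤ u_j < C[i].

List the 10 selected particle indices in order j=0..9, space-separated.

0 1 2 2 3 4 4 6 7 8

C = [2/15, 2/9, 2/5, 8/15, 11/15, 11/15, 38/45, 14/15, 1, 1]
j=0: u_0=17/300 ∈ [0, 2/15) → index 0
j=1: u_1=47/300 ∈ [2/15, 2/9) → index 1
j=2: u_2=77/300 ∈ [2/9, 2/5) → index 2
j=3: u_3=107/300 ∈ [2/9, 2/5) → index 2
j=4: u_4=137/300 ∈ [2/5, 8/15) → index 3
j=5: u_5=167/300 ∈ [8/15, 11/15) → index 4
j=6: u_6=197/300 ∈ [8/15, 11/15) → index 4
j=7: u_7=227/300 ∈ [11/15, 38/45) → index 6
j=8: u_8=257/300 ∈ [38/45, 14/15) → index 7
j=9: u_9=287/300 ∈ [14/15, 1) → index 8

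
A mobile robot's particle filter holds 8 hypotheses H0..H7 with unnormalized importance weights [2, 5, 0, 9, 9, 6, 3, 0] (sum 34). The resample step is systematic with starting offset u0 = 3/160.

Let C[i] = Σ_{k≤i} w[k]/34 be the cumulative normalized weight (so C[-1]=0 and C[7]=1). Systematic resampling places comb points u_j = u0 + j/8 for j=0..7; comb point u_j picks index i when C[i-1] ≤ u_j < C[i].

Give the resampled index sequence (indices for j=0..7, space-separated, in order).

0 1 3 3 4 4 5 5

C = [1/17, 7/34, 7/34, 8/17, 25/34, 31/34, 1, 1]
j=0: u_0=3/160 ∈ [0, 1/17) → index 0
j=1: u_1=23/160 ∈ [1/17, 7/34) → index 1
j=2: u_2=43/160 ∈ [7/34, 8/17) → index 3
j=3: u_3=63/160 ∈ [7/34, 8/17) → index 3
j=4: u_4=83/160 ∈ [8/17, 25/34) → index 4
j=5: u_5=103/160 ∈ [8/17, 25/34) → index 4
j=6: u_6=123/160 ∈ [25/34, 31/34) → index 5
j=7: u_7=143/160 ∈ [25/34, 31/34) → index 5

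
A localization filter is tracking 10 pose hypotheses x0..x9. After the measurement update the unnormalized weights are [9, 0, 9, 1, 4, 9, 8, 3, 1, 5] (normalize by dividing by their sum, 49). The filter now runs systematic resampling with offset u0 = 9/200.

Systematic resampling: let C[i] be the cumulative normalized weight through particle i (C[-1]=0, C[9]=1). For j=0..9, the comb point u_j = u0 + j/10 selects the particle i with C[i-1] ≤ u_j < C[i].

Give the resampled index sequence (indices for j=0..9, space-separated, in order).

0 0 2 2 4 5 5 6 7 9

C = [9/49, 9/49, 18/49, 19/49, 23/49, 32/49, 40/49, 43/49, 44/49, 1]
j=0: u_0=9/200 ∈ [0, 9/49) → index 0
j=1: u_1=29/200 ∈ [0, 9/49) → index 0
j=2: u_2=49/200 ∈ [9/49, 18/49) → index 2
j=3: u_3=69/200 ∈ [9/49, 18/49) → index 2
j=4: u_4=89/200 ∈ [19/49, 23/49) → index 4
j=5: u_5=109/200 ∈ [23/49, 32/49) → index 5
j=6: u_6=129/200 ∈ [23/49, 32/49) → index 5
j=7: u_7=149/200 ∈ [32/49, 40/49) → index 6
j=8: u_8=169/200 ∈ [40/49, 43/49) → index 7
j=9: u_9=189/200 ∈ [44/49, 1) → index 9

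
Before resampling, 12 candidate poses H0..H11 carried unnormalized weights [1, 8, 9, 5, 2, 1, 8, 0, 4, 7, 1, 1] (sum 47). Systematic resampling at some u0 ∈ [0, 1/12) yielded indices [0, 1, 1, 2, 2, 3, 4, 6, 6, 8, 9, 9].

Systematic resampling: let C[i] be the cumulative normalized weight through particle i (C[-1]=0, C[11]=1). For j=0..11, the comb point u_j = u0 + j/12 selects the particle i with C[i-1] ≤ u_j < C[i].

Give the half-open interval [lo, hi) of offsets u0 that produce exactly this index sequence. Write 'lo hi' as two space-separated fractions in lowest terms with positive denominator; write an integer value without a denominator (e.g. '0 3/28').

C = [1/47, 9/47, 18/47, 23/47, 25/47, 26/47, 34/47, 34/47, 38/47, 45/47, 46/47, 1]
j=0 picked index 0: u0 ∈ [0, 1/47)
j=1 picked index 1: u0 ∈ [-35/564, 61/564)
j=2 picked index 1: u0 ∈ [-41/282, 7/282)
j=3 picked index 2: u0 ∈ [-11/188, 25/188)
j=4 picked index 2: u0 ∈ [-20/141, 7/141)
j=5 picked index 3: u0 ∈ [-19/564, 41/564)
j=6 picked index 4: u0 ∈ [-1/94, 3/94)
j=7 picked index 6: u0 ∈ [-17/564, 79/564)
j=8 picked index 6: u0 ∈ [-16/141, 8/141)
j=9 picked index 8: u0 ∈ [-5/188, 11/188)
j=10 picked index 9: u0 ∈ [-7/282, 35/282)
j=11 picked index 9: u0 ∈ [-61/564, 23/564)
intersection: [0, 1/47)

0 1/47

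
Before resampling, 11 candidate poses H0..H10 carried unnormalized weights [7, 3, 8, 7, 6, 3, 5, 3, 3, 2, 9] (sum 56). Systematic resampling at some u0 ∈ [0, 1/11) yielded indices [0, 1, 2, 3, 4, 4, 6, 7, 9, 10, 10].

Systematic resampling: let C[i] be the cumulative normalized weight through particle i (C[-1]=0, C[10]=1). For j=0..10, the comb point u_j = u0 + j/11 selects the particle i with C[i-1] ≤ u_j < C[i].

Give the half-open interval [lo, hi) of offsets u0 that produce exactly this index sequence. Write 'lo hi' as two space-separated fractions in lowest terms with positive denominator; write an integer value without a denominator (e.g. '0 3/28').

C = [1/8, 5/28, 9/28, 25/56, 31/56, 17/28, 39/56, 3/4, 45/56, 47/56, 1]
j=0 picked index 0: u0 ∈ [0, 1/8)
j=1 picked index 1: u0 ∈ [3/88, 27/308)
j=2 picked index 2: u0 ∈ [-1/308, 43/308)
j=3 picked index 3: u0 ∈ [15/308, 107/616)
j=4 picked index 4: u0 ∈ [51/616, 117/616)
j=5 picked index 4: u0 ∈ [-5/616, 61/616)
j=6 picked index 6: u0 ∈ [19/308, 93/616)
j=7 picked index 7: u0 ∈ [37/616, 5/44)
j=8 picked index 9: u0 ∈ [47/616, 69/616)
j=9 picked index 10: u0 ∈ [13/616, 2/11)
j=10 picked index 10: u0 ∈ [-43/616, 1/11)
intersection: [51/616, 27/308)

51/616 27/308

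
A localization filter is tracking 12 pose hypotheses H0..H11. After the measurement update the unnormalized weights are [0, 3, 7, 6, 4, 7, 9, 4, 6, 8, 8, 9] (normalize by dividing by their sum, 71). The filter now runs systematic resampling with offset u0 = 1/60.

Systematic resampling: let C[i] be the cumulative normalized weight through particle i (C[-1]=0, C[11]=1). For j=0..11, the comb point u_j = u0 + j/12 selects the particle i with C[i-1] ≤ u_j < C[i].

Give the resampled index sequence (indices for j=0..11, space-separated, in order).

1 2 3 4 5 6 7 8 9 10 10 11

C = [0, 3/71, 10/71, 16/71, 20/71, 27/71, 36/71, 40/71, 46/71, 54/71, 62/71, 1]
j=0: u_0=1/60 ∈ [0, 3/71) → index 1
j=1: u_1=1/10 ∈ [3/71, 10/71) → index 2
j=2: u_2=11/60 ∈ [10/71, 16/71) → index 3
j=3: u_3=4/15 ∈ [16/71, 20/71) → index 4
j=4: u_4=7/20 ∈ [20/71, 27/71) → index 5
j=5: u_5=13/30 ∈ [27/71, 36/71) → index 6
j=6: u_6=31/60 ∈ [36/71, 40/71) → index 7
j=7: u_7=3/5 ∈ [40/71, 46/71) → index 8
j=8: u_8=41/60 ∈ [46/71, 54/71) → index 9
j=9: u_9=23/30 ∈ [54/71, 62/71) → index 10
j=10: u_10=17/20 ∈ [54/71, 62/71) → index 10
j=11: u_11=14/15 ∈ [62/71, 1) → index 11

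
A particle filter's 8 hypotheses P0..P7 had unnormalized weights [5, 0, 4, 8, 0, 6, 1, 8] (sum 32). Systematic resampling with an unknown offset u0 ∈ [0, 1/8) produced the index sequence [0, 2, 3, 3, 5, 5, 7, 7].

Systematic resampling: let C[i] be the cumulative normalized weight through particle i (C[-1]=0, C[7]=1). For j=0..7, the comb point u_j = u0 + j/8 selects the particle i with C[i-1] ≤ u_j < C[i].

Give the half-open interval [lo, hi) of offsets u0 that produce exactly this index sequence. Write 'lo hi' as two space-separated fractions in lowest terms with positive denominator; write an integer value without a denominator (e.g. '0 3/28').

1/32 3/32

C = [5/32, 5/32, 9/32, 17/32, 17/32, 23/32, 3/4, 1]
j=0 picked index 0: u0 ∈ [0, 5/32)
j=1 picked index 2: u0 ∈ [1/32, 5/32)
j=2 picked index 3: u0 ∈ [1/32, 9/32)
j=3 picked index 3: u0 ∈ [-3/32, 5/32)
j=4 picked index 5: u0 ∈ [1/32, 7/32)
j=5 picked index 5: u0 ∈ [-3/32, 3/32)
j=6 picked index 7: u0 ∈ [0, 1/4)
j=7 picked index 7: u0 ∈ [-1/8, 1/8)
intersection: [1/32, 3/32)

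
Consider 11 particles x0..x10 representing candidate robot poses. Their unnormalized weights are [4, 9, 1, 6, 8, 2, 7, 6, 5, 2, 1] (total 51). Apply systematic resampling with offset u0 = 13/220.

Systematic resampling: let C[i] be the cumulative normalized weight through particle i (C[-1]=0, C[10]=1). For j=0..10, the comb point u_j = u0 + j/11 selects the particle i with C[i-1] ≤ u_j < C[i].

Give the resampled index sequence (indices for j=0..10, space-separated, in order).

0 1 1 3 4 4 6 6 7 8 9

C = [4/51, 13/51, 14/51, 20/51, 28/51, 10/17, 37/51, 43/51, 16/17, 50/51, 1]
j=0: u_0=13/220 ∈ [0, 4/51) → index 0
j=1: u_1=3/20 ∈ [4/51, 13/51) → index 1
j=2: u_2=53/220 ∈ [4/51, 13/51) → index 1
j=3: u_3=73/220 ∈ [14/51, 20/51) → index 3
j=4: u_4=93/220 ∈ [20/51, 28/51) → index 4
j=5: u_5=113/220 ∈ [20/51, 28/51) → index 4
j=6: u_6=133/220 ∈ [10/17, 37/51) → index 6
j=7: u_7=153/220 ∈ [10/17, 37/51) → index 6
j=8: u_8=173/220 ∈ [37/51, 43/51) → index 7
j=9: u_9=193/220 ∈ [43/51, 16/17) → index 8
j=10: u_10=213/220 ∈ [16/17, 50/51) → index 9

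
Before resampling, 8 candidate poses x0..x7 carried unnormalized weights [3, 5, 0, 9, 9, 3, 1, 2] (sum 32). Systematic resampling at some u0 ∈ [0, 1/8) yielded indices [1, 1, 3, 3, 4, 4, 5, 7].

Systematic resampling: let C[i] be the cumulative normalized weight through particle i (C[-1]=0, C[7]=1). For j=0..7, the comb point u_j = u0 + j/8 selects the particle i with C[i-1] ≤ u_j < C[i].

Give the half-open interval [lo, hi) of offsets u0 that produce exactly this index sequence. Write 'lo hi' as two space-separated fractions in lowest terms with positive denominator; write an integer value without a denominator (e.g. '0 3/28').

3/32 1/8

C = [3/32, 1/4, 1/4, 17/32, 13/16, 29/32, 15/16, 1]
j=0 picked index 1: u0 ∈ [3/32, 1/4)
j=1 picked index 1: u0 ∈ [-1/32, 1/8)
j=2 picked index 3: u0 ∈ [0, 9/32)
j=3 picked index 3: u0 ∈ [-1/8, 5/32)
j=4 picked index 4: u0 ∈ [1/32, 5/16)
j=5 picked index 4: u0 ∈ [-3/32, 3/16)
j=6 picked index 5: u0 ∈ [1/16, 5/32)
j=7 picked index 7: u0 ∈ [1/16, 1/8)
intersection: [3/32, 1/8)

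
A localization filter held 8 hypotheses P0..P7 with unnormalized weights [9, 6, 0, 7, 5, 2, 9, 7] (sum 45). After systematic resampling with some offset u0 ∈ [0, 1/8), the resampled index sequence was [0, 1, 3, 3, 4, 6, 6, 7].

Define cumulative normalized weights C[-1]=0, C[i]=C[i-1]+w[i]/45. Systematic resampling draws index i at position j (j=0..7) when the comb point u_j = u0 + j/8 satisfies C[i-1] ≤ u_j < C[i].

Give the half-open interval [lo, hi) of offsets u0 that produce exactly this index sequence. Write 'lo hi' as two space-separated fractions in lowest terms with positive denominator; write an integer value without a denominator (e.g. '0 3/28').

1/12 17/180

C = [1/5, 1/3, 1/3, 22/45, 3/5, 29/45, 38/45, 1]
j=0 picked index 0: u0 ∈ [0, 1/5)
j=1 picked index 1: u0 ∈ [3/40, 5/24)
j=2 picked index 3: u0 ∈ [1/12, 43/180)
j=3 picked index 3: u0 ∈ [-1/24, 41/360)
j=4 picked index 4: u0 ∈ [-1/90, 1/10)
j=5 picked index 6: u0 ∈ [7/360, 79/360)
j=6 picked index 6: u0 ∈ [-19/180, 17/180)
j=7 picked index 7: u0 ∈ [-11/360, 1/8)
intersection: [1/12, 17/180)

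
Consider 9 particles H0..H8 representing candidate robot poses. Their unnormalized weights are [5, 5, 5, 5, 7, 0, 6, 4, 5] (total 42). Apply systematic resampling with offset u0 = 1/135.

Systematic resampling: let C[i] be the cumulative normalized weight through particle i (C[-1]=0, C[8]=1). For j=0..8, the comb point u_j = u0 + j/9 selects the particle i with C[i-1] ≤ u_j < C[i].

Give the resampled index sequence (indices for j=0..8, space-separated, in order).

C = [5/42, 5/21, 5/14, 10/21, 9/14, 9/14, 11/14, 37/42, 1]
j=0: u_0=1/135 ∈ [0, 5/42) → index 0
j=1: u_1=16/135 ∈ [0, 5/42) → index 0
j=2: u_2=31/135 ∈ [5/42, 5/21) → index 1
j=3: u_3=46/135 ∈ [5/21, 5/14) → index 2
j=4: u_4=61/135 ∈ [5/14, 10/21) → index 3
j=5: u_5=76/135 ∈ [10/21, 9/14) → index 4
j=6: u_6=91/135 ∈ [9/14, 11/14) → index 6
j=7: u_7=106/135 ∈ [9/14, 11/14) → index 6
j=8: u_8=121/135 ∈ [37/42, 1) → index 8

0 0 1 2 3 4 6 6 8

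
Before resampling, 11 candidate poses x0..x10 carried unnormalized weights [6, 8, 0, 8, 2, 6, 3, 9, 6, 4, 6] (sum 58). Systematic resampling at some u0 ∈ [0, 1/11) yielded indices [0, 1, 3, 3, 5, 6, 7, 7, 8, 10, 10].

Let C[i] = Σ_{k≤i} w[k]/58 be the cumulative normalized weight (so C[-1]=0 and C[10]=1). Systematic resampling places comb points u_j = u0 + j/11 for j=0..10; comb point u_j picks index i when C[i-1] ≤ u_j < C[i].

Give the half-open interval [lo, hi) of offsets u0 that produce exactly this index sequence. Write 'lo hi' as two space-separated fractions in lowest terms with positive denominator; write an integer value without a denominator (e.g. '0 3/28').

C = [3/29, 7/29, 7/29, 11/29, 12/29, 15/29, 33/58, 21/29, 24/29, 26/29, 1]
j=0 picked index 0: u0 ∈ [0, 3/29)
j=1 picked index 1: u0 ∈ [4/319, 48/319)
j=2 picked index 3: u0 ∈ [19/319, 63/319)
j=3 picked index 3: u0 ∈ [-10/319, 34/319)
j=4 picked index 5: u0 ∈ [16/319, 49/319)
j=5 picked index 6: u0 ∈ [20/319, 73/638)
j=6 picked index 7: u0 ∈ [15/638, 57/319)
j=7 picked index 7: u0 ∈ [-43/638, 28/319)
j=8 picked index 8: u0 ∈ [-1/319, 32/319)
j=9 picked index 10: u0 ∈ [25/319, 2/11)
j=10 picked index 10: u0 ∈ [-4/319, 1/11)
intersection: [25/319, 28/319)

25/319 28/319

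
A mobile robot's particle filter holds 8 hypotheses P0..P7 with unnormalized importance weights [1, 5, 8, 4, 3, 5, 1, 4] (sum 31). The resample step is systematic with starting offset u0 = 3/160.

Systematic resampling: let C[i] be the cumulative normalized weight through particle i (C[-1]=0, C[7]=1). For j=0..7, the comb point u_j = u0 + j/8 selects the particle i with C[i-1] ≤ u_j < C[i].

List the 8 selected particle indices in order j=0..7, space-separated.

C = [1/31, 6/31, 14/31, 18/31, 21/31, 26/31, 27/31, 1]
j=0: u_0=3/160 ∈ [0, 1/31) → index 0
j=1: u_1=23/160 ∈ [1/31, 6/31) → index 1
j=2: u_2=43/160 ∈ [6/31, 14/31) → index 2
j=3: u_3=63/160 ∈ [6/31, 14/31) → index 2
j=4: u_4=83/160 ∈ [14/31, 18/31) → index 3
j=5: u_5=103/160 ∈ [18/31, 21/31) → index 4
j=6: u_6=123/160 ∈ [21/31, 26/31) → index 5
j=7: u_7=143/160 ∈ [27/31, 1) → index 7

0 1 2 2 3 4 5 7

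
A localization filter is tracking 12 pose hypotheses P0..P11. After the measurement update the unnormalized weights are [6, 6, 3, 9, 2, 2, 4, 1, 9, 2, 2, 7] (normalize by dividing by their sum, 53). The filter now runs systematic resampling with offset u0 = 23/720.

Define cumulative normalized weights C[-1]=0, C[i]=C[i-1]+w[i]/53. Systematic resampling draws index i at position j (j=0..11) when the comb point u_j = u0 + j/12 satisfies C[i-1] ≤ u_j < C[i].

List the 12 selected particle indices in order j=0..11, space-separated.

C = [6/53, 12/53, 15/53, 24/53, 26/53, 28/53, 32/53, 33/53, 42/53, 44/53, 46/53, 1]
j=0: u_0=23/720 ∈ [0, 6/53) → index 0
j=1: u_1=83/720 ∈ [6/53, 12/53) → index 1
j=2: u_2=143/720 ∈ [6/53, 12/53) → index 1
j=3: u_3=203/720 ∈ [12/53, 15/53) → index 2
j=4: u_4=263/720 ∈ [15/53, 24/53) → index 3
j=5: u_5=323/720 ∈ [15/53, 24/53) → index 3
j=6: u_6=383/720 ∈ [28/53, 32/53) → index 6
j=7: u_7=443/720 ∈ [32/53, 33/53) → index 7
j=8: u_8=503/720 ∈ [33/53, 42/53) → index 8
j=9: u_9=563/720 ∈ [33/53, 42/53) → index 8
j=10: u_10=623/720 ∈ [44/53, 46/53) → index 10
j=11: u_11=683/720 ∈ [46/53, 1) → index 11

0 1 1 2 3 3 6 7 8 8 10 11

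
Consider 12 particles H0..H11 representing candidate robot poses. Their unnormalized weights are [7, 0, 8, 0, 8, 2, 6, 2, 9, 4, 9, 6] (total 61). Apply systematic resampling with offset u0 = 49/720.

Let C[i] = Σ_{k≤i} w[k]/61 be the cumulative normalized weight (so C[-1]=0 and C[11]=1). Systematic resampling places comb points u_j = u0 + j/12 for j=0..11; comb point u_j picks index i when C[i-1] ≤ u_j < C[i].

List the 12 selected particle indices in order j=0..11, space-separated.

C = [7/61, 7/61, 15/61, 15/61, 23/61, 25/61, 31/61, 33/61, 42/61, 46/61, 55/61, 1]
j=0: u_0=49/720 ∈ [0, 7/61) → index 0
j=1: u_1=109/720 ∈ [7/61, 15/61) → index 2
j=2: u_2=169/720 ∈ [7/61, 15/61) → index 2
j=3: u_3=229/720 ∈ [15/61, 23/61) → index 4
j=4: u_4=289/720 ∈ [23/61, 25/61) → index 5
j=5: u_5=349/720 ∈ [25/61, 31/61) → index 6
j=6: u_6=409/720 ∈ [33/61, 42/61) → index 8
j=7: u_7=469/720 ∈ [33/61, 42/61) → index 8
j=8: u_8=529/720 ∈ [42/61, 46/61) → index 9
j=9: u_9=589/720 ∈ [46/61, 55/61) → index 10
j=10: u_10=649/720 ∈ [46/61, 55/61) → index 10
j=11: u_11=709/720 ∈ [55/61, 1) → index 11

0 2 2 4 5 6 8 8 9 10 10 11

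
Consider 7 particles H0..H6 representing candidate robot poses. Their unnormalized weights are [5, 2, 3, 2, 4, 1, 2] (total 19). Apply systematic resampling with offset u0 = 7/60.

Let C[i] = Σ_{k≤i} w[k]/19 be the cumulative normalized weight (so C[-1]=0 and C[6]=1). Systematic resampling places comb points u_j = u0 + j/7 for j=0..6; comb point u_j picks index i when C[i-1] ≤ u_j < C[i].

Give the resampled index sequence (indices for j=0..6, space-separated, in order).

C = [5/19, 7/19, 10/19, 12/19, 16/19, 17/19, 1]
j=0: u_0=7/60 ∈ [0, 5/19) → index 0
j=1: u_1=109/420 ∈ [0, 5/19) → index 0
j=2: u_2=169/420 ∈ [7/19, 10/19) → index 2
j=3: u_3=229/420 ∈ [10/19, 12/19) → index 3
j=4: u_4=289/420 ∈ [12/19, 16/19) → index 4
j=5: u_5=349/420 ∈ [12/19, 16/19) → index 4
j=6: u_6=409/420 ∈ [17/19, 1) → index 6

0 0 2 3 4 4 6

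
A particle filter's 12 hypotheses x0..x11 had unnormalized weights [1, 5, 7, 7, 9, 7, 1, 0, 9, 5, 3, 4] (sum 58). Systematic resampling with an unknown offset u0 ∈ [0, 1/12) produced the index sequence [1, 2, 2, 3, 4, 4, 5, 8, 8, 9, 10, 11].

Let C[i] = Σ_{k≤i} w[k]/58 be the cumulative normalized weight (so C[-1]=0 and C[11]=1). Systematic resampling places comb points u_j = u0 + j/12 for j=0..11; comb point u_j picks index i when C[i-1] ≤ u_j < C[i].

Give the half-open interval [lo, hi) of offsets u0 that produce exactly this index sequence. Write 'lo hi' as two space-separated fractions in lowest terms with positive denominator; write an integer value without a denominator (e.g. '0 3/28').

19/348 5/87

C = [1/58, 3/29, 13/58, 10/29, 1/2, 18/29, 37/58, 37/58, 23/29, 51/58, 27/29, 1]
j=0 picked index 1: u0 ∈ [1/58, 3/29)
j=1 picked index 2: u0 ∈ [7/348, 49/348)
j=2 picked index 2: u0 ∈ [-11/174, 5/87)
j=3 picked index 3: u0 ∈ [-3/116, 11/116)
j=4 picked index 4: u0 ∈ [1/87, 1/6)
j=5 picked index 4: u0 ∈ [-25/348, 1/12)
j=6 picked index 5: u0 ∈ [0, 7/58)
j=7 picked index 8: u0 ∈ [19/348, 73/348)
j=8 picked index 8: u0 ∈ [-5/174, 11/87)
j=9 picked index 9: u0 ∈ [5/116, 15/116)
j=10 picked index 10: u0 ∈ [4/87, 17/174)
j=11 picked index 11: u0 ∈ [5/348, 1/12)
intersection: [19/348, 5/87)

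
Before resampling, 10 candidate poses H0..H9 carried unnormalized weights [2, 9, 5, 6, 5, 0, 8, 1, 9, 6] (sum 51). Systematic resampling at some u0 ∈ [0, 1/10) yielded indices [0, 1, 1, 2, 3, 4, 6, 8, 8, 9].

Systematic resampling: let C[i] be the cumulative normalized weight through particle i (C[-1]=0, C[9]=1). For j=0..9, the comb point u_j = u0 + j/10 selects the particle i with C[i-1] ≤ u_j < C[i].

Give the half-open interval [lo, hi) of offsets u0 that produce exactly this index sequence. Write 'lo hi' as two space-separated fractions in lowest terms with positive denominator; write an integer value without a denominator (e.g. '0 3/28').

C = [2/51, 11/51, 16/51, 22/51, 9/17, 9/17, 35/51, 12/17, 15/17, 1]
j=0 picked index 0: u0 ∈ [0, 2/51)
j=1 picked index 1: u0 ∈ [-31/510, 59/510)
j=2 picked index 1: u0 ∈ [-41/255, 4/255)
j=3 picked index 2: u0 ∈ [-43/510, 7/510)
j=4 picked index 3: u0 ∈ [-22/255, 8/255)
j=5 picked index 4: u0 ∈ [-7/102, 1/34)
j=6 picked index 6: u0 ∈ [-6/85, 22/255)
j=7 picked index 8: u0 ∈ [1/170, 31/170)
j=8 picked index 8: u0 ∈ [-8/85, 7/85)
j=9 picked index 9: u0 ∈ [-3/170, 1/10)
intersection: [1/170, 7/510)

1/170 7/510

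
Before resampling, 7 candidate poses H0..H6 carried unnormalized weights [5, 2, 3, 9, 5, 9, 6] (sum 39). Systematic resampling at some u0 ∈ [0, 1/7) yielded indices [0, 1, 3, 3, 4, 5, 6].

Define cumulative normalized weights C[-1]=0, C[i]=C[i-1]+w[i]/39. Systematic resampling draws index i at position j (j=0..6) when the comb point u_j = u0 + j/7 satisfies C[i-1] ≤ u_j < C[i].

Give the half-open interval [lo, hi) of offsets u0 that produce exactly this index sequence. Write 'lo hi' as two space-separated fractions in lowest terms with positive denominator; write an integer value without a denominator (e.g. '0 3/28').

C = [5/39, 7/39, 10/39, 19/39, 8/13, 11/13, 1]
j=0 picked index 0: u0 ∈ [0, 5/39)
j=1 picked index 1: u0 ∈ [-4/273, 10/273)
j=2 picked index 3: u0 ∈ [-8/273, 55/273)
j=3 picked index 3: u0 ∈ [-47/273, 16/273)
j=4 picked index 4: u0 ∈ [-23/273, 4/91)
j=5 picked index 5: u0 ∈ [-9/91, 12/91)
j=6 picked index 6: u0 ∈ [-1/91, 1/7)
intersection: [0, 10/273)

0 10/273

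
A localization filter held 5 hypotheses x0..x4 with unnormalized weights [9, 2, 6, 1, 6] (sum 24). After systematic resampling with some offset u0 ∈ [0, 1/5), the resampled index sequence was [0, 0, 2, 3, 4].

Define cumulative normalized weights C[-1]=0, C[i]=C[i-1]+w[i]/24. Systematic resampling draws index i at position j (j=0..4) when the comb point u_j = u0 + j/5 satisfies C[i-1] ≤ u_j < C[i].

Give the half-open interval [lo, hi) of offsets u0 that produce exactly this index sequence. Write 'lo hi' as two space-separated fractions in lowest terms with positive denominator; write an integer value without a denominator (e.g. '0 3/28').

13/120 3/20

C = [3/8, 11/24, 17/24, 3/4, 1]
j=0 picked index 0: u0 ∈ [0, 3/8)
j=1 picked index 0: u0 ∈ [-1/5, 7/40)
j=2 picked index 2: u0 ∈ [7/120, 37/120)
j=3 picked index 3: u0 ∈ [13/120, 3/20)
j=4 picked index 4: u0 ∈ [-1/20, 1/5)
intersection: [13/120, 3/20)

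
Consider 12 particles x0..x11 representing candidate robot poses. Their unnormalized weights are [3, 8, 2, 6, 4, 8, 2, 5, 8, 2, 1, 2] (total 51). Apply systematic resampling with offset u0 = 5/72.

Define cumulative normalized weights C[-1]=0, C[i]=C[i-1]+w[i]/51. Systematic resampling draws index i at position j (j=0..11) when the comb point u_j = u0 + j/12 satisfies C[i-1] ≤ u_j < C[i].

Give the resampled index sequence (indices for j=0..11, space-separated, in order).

C = [1/17, 11/51, 13/51, 19/51, 23/51, 31/51, 11/17, 38/51, 46/51, 16/17, 49/51, 1]
j=0: u_0=5/72 ∈ [1/17, 11/51) → index 1
j=1: u_1=11/72 ∈ [1/17, 11/51) → index 1
j=2: u_2=17/72 ∈ [11/51, 13/51) → index 2
j=3: u_3=23/72 ∈ [13/51, 19/51) → index 3
j=4: u_4=29/72 ∈ [19/51, 23/51) → index 4
j=5: u_5=35/72 ∈ [23/51, 31/51) → index 5
j=6: u_6=41/72 ∈ [23/51, 31/51) → index 5
j=7: u_7=47/72 ∈ [11/17, 38/51) → index 7
j=8: u_8=53/72 ∈ [11/17, 38/51) → index 7
j=9: u_9=59/72 ∈ [38/51, 46/51) → index 8
j=10: u_10=65/72 ∈ [46/51, 16/17) → index 9
j=11: u_11=71/72 ∈ [49/51, 1) → index 11

1 1 2 3 4 5 5 7 7 8 9 11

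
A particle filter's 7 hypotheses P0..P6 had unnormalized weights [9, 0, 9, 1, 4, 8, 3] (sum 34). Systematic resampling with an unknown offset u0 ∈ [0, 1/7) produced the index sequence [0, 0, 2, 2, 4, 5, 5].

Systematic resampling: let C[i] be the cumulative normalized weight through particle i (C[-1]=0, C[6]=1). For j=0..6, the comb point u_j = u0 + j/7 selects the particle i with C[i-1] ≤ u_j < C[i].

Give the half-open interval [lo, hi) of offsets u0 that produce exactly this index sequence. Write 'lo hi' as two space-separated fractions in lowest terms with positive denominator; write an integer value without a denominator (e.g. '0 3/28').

C = [9/34, 9/34, 9/17, 19/34, 23/34, 31/34, 1]
j=0 picked index 0: u0 ∈ [0, 9/34)
j=1 picked index 0: u0 ∈ [-1/7, 29/238)
j=2 picked index 2: u0 ∈ [-5/238, 29/119)
j=3 picked index 2: u0 ∈ [-39/238, 12/119)
j=4 picked index 4: u0 ∈ [-3/238, 25/238)
j=5 picked index 5: u0 ∈ [-9/238, 47/238)
j=6 picked index 5: u0 ∈ [-43/238, 13/238)
intersection: [0, 13/238)

0 13/238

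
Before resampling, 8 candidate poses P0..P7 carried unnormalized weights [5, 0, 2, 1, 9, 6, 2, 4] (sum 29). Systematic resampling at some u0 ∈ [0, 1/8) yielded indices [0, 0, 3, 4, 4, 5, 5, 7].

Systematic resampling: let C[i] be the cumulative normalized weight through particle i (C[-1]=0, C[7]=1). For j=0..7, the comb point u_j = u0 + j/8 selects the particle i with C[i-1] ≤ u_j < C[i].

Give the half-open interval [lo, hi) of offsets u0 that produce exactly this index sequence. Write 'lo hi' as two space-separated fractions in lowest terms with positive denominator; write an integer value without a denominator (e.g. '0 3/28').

0 3/116

C = [5/29, 5/29, 7/29, 8/29, 17/29, 23/29, 25/29, 1]
j=0 picked index 0: u0 ∈ [0, 5/29)
j=1 picked index 0: u0 ∈ [-1/8, 11/232)
j=2 picked index 3: u0 ∈ [-1/116, 3/116)
j=3 picked index 4: u0 ∈ [-23/232, 49/232)
j=4 picked index 4: u0 ∈ [-13/58, 5/58)
j=5 picked index 5: u0 ∈ [-9/232, 39/232)
j=6 picked index 5: u0 ∈ [-19/116, 5/116)
j=7 picked index 7: u0 ∈ [-3/232, 1/8)
intersection: [0, 3/116)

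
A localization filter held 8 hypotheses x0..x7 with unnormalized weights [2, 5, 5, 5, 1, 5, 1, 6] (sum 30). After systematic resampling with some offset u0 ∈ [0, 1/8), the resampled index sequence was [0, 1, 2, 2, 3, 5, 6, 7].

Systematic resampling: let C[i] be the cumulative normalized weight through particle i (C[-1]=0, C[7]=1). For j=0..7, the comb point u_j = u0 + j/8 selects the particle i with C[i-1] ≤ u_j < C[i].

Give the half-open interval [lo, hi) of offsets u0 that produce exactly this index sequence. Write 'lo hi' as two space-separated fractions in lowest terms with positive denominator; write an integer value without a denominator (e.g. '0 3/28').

1/60 1/40

C = [1/15, 7/30, 2/5, 17/30, 3/5, 23/30, 4/5, 1]
j=0 picked index 0: u0 ∈ [0, 1/15)
j=1 picked index 1: u0 ∈ [-7/120, 13/120)
j=2 picked index 2: u0 ∈ [-1/60, 3/20)
j=3 picked index 2: u0 ∈ [-17/120, 1/40)
j=4 picked index 3: u0 ∈ [-1/10, 1/15)
j=5 picked index 5: u0 ∈ [-1/40, 17/120)
j=6 picked index 6: u0 ∈ [1/60, 1/20)
j=7 picked index 7: u0 ∈ [-3/40, 1/8)
intersection: [1/60, 1/40)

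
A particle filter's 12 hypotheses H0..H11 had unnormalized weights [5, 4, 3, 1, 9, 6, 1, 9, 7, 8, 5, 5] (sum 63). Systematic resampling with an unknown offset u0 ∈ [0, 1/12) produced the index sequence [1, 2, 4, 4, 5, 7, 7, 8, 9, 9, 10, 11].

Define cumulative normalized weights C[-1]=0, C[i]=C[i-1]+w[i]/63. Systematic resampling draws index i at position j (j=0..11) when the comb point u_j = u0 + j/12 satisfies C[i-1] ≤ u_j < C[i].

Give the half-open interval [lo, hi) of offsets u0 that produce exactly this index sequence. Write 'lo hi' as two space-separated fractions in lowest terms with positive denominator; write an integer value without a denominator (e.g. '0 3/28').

C = [5/63, 1/7, 4/21, 13/63, 22/63, 4/9, 29/63, 38/63, 5/7, 53/63, 58/63, 1]
j=0 picked index 1: u0 ∈ [5/63, 1/7)
j=1 picked index 2: u0 ∈ [5/84, 3/28)
j=2 picked index 4: u0 ∈ [5/126, 23/126)
j=3 picked index 4: u0 ∈ [-11/252, 25/252)
j=4 picked index 5: u0 ∈ [1/63, 1/9)
j=5 picked index 7: u0 ∈ [11/252, 47/252)
j=6 picked index 7: u0 ∈ [-5/126, 13/126)
j=7 picked index 8: u0 ∈ [5/252, 11/84)
j=8 picked index 9: u0 ∈ [1/21, 11/63)
j=9 picked index 9: u0 ∈ [-1/28, 23/252)
j=10 picked index 10: u0 ∈ [1/126, 11/126)
j=11 picked index 11: u0 ∈ [1/252, 1/12)
intersection: [5/63, 1/12)

5/63 1/12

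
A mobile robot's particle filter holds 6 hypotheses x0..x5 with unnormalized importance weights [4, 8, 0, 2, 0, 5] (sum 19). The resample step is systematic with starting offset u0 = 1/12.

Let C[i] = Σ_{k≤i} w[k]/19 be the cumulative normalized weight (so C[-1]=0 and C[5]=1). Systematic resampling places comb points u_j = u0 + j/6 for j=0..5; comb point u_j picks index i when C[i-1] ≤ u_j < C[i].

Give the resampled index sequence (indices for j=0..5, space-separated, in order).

C = [4/19, 12/19, 12/19, 14/19, 14/19, 1]
j=0: u_0=1/12 ∈ [0, 4/19) → index 0
j=1: u_1=1/4 ∈ [4/19, 12/19) → index 1
j=2: u_2=5/12 ∈ [4/19, 12/19) → index 1
j=3: u_3=7/12 ∈ [4/19, 12/19) → index 1
j=4: u_4=3/4 ∈ [14/19, 1) → index 5
j=5: u_5=11/12 ∈ [14/19, 1) → index 5

0 1 1 1 5 5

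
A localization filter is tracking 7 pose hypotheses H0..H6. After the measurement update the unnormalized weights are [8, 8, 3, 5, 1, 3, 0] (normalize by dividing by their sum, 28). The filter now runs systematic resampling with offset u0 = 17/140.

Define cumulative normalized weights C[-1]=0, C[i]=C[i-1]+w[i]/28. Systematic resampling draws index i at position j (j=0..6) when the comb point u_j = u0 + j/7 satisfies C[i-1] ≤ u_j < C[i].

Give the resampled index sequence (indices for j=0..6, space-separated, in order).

0 0 1 1 3 3 5

C = [2/7, 4/7, 19/28, 6/7, 25/28, 1, 1]
j=0: u_0=17/140 ∈ [0, 2/7) → index 0
j=1: u_1=37/140 ∈ [0, 2/7) → index 0
j=2: u_2=57/140 ∈ [2/7, 4/7) → index 1
j=3: u_3=11/20 ∈ [2/7, 4/7) → index 1
j=4: u_4=97/140 ∈ [19/28, 6/7) → index 3
j=5: u_5=117/140 ∈ [19/28, 6/7) → index 3
j=6: u_6=137/140 ∈ [25/28, 1) → index 5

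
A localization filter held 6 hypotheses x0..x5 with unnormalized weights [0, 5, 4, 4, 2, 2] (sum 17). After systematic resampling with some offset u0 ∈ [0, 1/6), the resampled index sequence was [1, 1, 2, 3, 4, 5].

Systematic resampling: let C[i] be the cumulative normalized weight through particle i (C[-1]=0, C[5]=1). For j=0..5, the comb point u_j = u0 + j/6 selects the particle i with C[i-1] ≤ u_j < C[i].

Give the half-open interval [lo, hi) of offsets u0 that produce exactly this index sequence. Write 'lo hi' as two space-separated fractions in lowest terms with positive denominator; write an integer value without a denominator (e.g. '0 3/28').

C = [0, 5/17, 9/17, 13/17, 15/17, 1]
j=0 picked index 1: u0 ∈ [0, 5/17)
j=1 picked index 1: u0 ∈ [-1/6, 13/102)
j=2 picked index 2: u0 ∈ [-2/51, 10/51)
j=3 picked index 3: u0 ∈ [1/34, 9/34)
j=4 picked index 4: u0 ∈ [5/51, 11/51)
j=5 picked index 5: u0 ∈ [5/102, 1/6)
intersection: [5/51, 13/102)

5/51 13/102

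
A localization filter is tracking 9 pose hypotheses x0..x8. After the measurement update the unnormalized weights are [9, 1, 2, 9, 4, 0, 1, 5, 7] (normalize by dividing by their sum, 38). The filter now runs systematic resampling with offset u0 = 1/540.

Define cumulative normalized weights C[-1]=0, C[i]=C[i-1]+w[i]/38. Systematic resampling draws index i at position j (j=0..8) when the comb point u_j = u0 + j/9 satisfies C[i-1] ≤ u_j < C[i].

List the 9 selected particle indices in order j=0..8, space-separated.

C = [9/38, 5/19, 6/19, 21/38, 25/38, 25/38, 13/19, 31/38, 1]
j=0: u_0=1/540 ∈ [0, 9/38) → index 0
j=1: u_1=61/540 ∈ [0, 9/38) → index 0
j=2: u_2=121/540 ∈ [0, 9/38) → index 0
j=3: u_3=181/540 ∈ [6/19, 21/38) → index 3
j=4: u_4=241/540 ∈ [6/19, 21/38) → index 3
j=5: u_5=301/540 ∈ [21/38, 25/38) → index 4
j=6: u_6=361/540 ∈ [25/38, 13/19) → index 6
j=7: u_7=421/540 ∈ [13/19, 31/38) → index 7
j=8: u_8=481/540 ∈ [31/38, 1) → index 8

0 0 0 3 3 4 6 7 8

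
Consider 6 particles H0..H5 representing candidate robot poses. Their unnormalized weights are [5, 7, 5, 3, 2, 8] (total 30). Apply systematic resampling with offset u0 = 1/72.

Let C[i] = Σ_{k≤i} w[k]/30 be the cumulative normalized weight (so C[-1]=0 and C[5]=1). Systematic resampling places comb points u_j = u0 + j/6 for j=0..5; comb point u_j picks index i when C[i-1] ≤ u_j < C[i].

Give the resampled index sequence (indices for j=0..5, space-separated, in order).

0 1 1 2 4 5

C = [1/6, 2/5, 17/30, 2/3, 11/15, 1]
j=0: u_0=1/72 ∈ [0, 1/6) → index 0
j=1: u_1=13/72 ∈ [1/6, 2/5) → index 1
j=2: u_2=25/72 ∈ [1/6, 2/5) → index 1
j=3: u_3=37/72 ∈ [2/5, 17/30) → index 2
j=4: u_4=49/72 ∈ [2/3, 11/15) → index 4
j=5: u_5=61/72 ∈ [11/15, 1) → index 5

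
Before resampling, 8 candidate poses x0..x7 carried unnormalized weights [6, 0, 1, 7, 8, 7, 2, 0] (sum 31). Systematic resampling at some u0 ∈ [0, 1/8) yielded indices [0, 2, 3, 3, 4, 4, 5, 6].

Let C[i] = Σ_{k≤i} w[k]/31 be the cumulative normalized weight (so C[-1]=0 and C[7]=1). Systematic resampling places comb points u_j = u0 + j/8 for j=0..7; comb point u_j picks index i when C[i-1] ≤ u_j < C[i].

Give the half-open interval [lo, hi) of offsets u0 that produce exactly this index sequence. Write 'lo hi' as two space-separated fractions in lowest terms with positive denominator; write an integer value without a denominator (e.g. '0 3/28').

17/248 19/248

C = [6/31, 6/31, 7/31, 14/31, 22/31, 29/31, 1, 1]
j=0 picked index 0: u0 ∈ [0, 6/31)
j=1 picked index 2: u0 ∈ [17/248, 25/248)
j=2 picked index 3: u0 ∈ [-3/124, 25/124)
j=3 picked index 3: u0 ∈ [-37/248, 19/248)
j=4 picked index 4: u0 ∈ [-3/62, 13/62)
j=5 picked index 4: u0 ∈ [-43/248, 21/248)
j=6 picked index 5: u0 ∈ [-5/124, 23/124)
j=7 picked index 6: u0 ∈ [15/248, 1/8)
intersection: [17/248, 19/248)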